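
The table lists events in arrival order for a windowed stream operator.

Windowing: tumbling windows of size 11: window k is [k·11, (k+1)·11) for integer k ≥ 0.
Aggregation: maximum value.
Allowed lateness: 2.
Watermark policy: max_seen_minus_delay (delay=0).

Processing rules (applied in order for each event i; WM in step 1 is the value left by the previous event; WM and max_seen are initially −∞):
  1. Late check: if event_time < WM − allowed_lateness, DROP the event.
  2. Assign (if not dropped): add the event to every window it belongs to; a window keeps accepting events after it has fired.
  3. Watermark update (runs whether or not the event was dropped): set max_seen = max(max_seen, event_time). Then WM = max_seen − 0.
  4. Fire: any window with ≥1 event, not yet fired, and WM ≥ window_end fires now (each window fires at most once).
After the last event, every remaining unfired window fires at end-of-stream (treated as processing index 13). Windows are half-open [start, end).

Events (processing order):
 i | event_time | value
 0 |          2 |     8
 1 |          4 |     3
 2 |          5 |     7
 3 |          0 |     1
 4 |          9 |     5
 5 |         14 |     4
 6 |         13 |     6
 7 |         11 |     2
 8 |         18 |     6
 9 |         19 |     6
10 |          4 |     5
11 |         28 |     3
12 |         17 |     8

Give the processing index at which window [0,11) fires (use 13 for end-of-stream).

i=0 t=2 v=8: → [0,11); WM=2
i=1 t=4 v=3: → [0,11); WM=4
i=2 t=5 v=7: → [0,11); WM=5
i=3 t=0 v=1: DROP (t<5-2); WM=5
i=4 t=9 v=5: → [0,11); WM=9
i=5 t=14 v=4: → [11,22); WM=14; [0,11) fires=8
i=6 t=13 v=6: → [11,22); WM=14
i=7 t=11 v=2: DROP (t<14-2); WM=14
i=8 t=18 v=6: → [11,22); WM=18
i=9 t=19 v=6: → [11,22); WM=19
i=10 t=4 v=5: DROP (t<19-2); WM=19
i=11 t=28 v=3: → [22,33); WM=28; [11,22) fires=6
i=12 t=17 v=8: DROP (t<28-2); WM=28

5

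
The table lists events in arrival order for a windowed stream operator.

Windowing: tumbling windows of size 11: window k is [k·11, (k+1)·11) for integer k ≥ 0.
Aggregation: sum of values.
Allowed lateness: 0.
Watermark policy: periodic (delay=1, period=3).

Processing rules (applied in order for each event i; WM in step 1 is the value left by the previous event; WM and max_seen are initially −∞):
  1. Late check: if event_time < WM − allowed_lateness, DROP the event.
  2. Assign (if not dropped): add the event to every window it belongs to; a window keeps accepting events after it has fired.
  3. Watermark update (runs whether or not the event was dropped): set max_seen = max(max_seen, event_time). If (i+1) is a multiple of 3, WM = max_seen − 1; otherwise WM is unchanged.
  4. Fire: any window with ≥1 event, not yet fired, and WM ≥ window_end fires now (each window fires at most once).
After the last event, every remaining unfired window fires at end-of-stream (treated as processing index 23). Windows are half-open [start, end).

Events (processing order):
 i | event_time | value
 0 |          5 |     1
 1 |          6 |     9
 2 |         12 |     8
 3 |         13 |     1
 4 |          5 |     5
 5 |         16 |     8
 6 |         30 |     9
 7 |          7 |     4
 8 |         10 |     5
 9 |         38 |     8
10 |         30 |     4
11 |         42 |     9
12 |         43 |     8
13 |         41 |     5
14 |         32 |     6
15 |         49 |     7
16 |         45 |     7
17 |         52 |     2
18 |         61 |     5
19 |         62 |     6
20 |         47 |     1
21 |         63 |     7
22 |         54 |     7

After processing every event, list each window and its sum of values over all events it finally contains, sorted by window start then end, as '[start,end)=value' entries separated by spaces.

i=0 t=5 v=1: → [0,11); WM=−∞
i=1 t=6 v=9: → [0,11); WM=−∞
i=2 t=12 v=8: → [11,22); WM=11; [0,11) fires=10
i=3 t=13 v=1: → [11,22); WM=11
i=4 t=5 v=5: DROP (t<11-0); WM=11
i=5 t=16 v=8: → [11,22); WM=15
i=6 t=30 v=9: → [22,33); WM=15
i=7 t=7 v=4: DROP (t<15-0); WM=15
i=8 t=10 v=5: DROP (t<15-0); WM=29; [11,22) fires=17
i=9 t=38 v=8: → [33,44); WM=29
i=10 t=30 v=4: → [22,33); WM=29
i=11 t=42 v=9: → [33,44); WM=41; [22,33) fires=13
i=12 t=43 v=8: → [33,44); WM=41
i=13 t=41 v=5: → [33,44); WM=41
i=14 t=32 v=6: DROP (t<41-0); WM=42
i=15 t=49 v=7: → [44,55); WM=42
i=16 t=45 v=7: → [44,55); WM=42
i=17 t=52 v=2: → [44,55); WM=51; [33,44) fires=30
i=18 t=61 v=5: → [55,66); WM=51
i=19 t=62 v=6: → [55,66); WM=51
i=20 t=47 v=1: DROP (t<51-0); WM=61; [44,55) fires=16
i=21 t=63 v=7: → [55,66); WM=61
i=22 t=54 v=7: DROP (t<61-0); WM=61

[0,11)=10 [11,22)=17 [22,33)=13 [33,44)=30 [44,55)=16 [55,66)=18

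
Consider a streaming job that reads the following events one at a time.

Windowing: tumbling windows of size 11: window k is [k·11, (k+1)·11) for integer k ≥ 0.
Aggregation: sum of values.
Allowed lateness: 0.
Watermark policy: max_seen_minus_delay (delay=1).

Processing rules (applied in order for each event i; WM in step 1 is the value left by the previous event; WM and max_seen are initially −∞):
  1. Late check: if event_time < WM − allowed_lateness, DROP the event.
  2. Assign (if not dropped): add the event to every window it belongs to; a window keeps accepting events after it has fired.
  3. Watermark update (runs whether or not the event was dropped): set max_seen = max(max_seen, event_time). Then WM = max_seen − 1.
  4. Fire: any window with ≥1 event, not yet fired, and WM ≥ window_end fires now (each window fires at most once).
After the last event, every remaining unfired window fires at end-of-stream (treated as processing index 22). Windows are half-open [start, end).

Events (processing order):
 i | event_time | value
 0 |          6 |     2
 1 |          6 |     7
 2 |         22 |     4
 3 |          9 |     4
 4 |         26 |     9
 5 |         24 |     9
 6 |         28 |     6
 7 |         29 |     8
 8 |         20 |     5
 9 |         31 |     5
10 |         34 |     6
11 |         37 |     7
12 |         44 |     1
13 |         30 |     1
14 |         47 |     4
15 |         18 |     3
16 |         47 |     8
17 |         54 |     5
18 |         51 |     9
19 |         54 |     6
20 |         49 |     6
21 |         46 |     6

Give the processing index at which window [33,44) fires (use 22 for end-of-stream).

i=0 t=6 v=2: → [0,11); WM=5
i=1 t=6 v=7: → [0,11); WM=5
i=2 t=22 v=4: → [22,33); WM=21; [0,11) fires=9
i=3 t=9 v=4: DROP (t<21-0); WM=21
i=4 t=26 v=9: → [22,33); WM=25
i=5 t=24 v=9: DROP (t<25-0); WM=25
i=6 t=28 v=6: → [22,33); WM=27
i=7 t=29 v=8: → [22,33); WM=28
i=8 t=20 v=5: DROP (t<28-0); WM=28
i=9 t=31 v=5: → [22,33); WM=30
i=10 t=34 v=6: → [33,44); WM=33; [22,33) fires=32
i=11 t=37 v=7: → [33,44); WM=36
i=12 t=44 v=1: → [44,55); WM=43
i=13 t=30 v=1: DROP (t<43-0); WM=43
i=14 t=47 v=4: → [44,55); WM=46; [33,44) fires=13
i=15 t=18 v=3: DROP (t<46-0); WM=46
i=16 t=47 v=8: → [44,55); WM=46
i=17 t=54 v=5: → [44,55); WM=53
i=18 t=51 v=9: DROP (t<53-0); WM=53
i=19 t=54 v=6: → [44,55); WM=53
i=20 t=49 v=6: DROP (t<53-0); WM=53
i=21 t=46 v=6: DROP (t<53-0); WM=53

14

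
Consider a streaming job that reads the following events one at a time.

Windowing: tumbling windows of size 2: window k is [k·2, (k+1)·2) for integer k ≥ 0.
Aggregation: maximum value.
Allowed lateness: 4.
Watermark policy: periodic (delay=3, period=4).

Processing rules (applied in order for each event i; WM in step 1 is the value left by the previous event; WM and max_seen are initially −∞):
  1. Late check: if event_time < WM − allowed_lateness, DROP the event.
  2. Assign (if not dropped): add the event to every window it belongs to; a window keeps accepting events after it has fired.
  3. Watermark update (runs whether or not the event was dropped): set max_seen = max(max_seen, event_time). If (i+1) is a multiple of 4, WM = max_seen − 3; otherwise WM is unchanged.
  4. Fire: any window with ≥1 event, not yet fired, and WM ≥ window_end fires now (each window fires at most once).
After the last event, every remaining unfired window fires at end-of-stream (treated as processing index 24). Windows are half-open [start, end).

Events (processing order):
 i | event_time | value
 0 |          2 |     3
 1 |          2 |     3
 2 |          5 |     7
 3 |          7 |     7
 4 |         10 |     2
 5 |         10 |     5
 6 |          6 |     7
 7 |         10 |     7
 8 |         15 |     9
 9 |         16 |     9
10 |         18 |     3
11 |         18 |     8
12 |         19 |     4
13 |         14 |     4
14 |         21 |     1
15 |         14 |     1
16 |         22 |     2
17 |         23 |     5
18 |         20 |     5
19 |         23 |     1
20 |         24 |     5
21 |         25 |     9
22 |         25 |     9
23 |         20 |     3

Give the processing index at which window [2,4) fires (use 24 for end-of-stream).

i=0 t=2 v=3: → [2,4); WM=−∞
i=1 t=2 v=3: → [2,4); WM=−∞
i=2 t=5 v=7: → [4,6); WM=−∞
i=3 t=7 v=7: → [6,8); WM=4; [2,4) fires=3
i=4 t=10 v=2: → [10,12); WM=4
i=5 t=10 v=5: → [10,12); WM=4
i=6 t=6 v=7: → [6,8); WM=4
i=7 t=10 v=7: → [10,12); WM=7; [4,6) fires=7
i=8 t=15 v=9: → [14,16); WM=7
i=9 t=16 v=9: → [16,18); WM=7
i=10 t=18 v=3: → [18,20); WM=7
i=11 t=18 v=8: → [18,20); WM=15; [6,8) fires=7 [10,12) fires=7
i=12 t=19 v=4: → [18,20); WM=15
i=13 t=14 v=4: → [14,16); WM=15
i=14 t=21 v=1: → [20,22); WM=15
i=15 t=14 v=1: → [14,16); WM=18; [14,16) fires=9 [16,18) fires=9
i=16 t=22 v=2: → [22,24); WM=18
i=17 t=23 v=5: → [22,24); WM=18
i=18 t=20 v=5: → [20,22); WM=18
i=19 t=23 v=1: → [22,24); WM=20; [18,20) fires=8
i=20 t=24 v=5: → [24,26); WM=20
i=21 t=25 v=9: → [24,26); WM=20
i=22 t=25 v=9: → [24,26); WM=20
i=23 t=20 v=3: → [20,22); WM=22; [20,22) fires=5

3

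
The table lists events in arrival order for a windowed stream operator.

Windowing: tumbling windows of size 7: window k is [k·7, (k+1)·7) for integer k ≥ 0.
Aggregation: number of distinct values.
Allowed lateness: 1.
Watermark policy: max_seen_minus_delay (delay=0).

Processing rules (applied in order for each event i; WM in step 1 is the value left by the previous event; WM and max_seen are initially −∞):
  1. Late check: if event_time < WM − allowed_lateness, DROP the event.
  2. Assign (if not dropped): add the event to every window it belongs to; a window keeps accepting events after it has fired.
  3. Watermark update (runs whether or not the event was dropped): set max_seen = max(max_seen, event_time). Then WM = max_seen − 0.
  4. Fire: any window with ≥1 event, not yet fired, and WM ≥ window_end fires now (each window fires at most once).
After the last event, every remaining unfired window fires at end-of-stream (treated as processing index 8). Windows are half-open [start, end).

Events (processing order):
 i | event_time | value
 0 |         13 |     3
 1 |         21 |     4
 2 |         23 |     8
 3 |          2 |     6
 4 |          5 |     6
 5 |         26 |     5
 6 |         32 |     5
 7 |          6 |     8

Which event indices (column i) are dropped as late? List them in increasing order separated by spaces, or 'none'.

3 4 7

i=0 t=13 v=3: → [7,14); WM=13
i=1 t=21 v=4: → [21,28); WM=21; [7,14) fires=1
i=2 t=23 v=8: → [21,28); WM=23
i=3 t=2 v=6: DROP (t<23-1); WM=23
i=4 t=5 v=6: DROP (t<23-1); WM=23
i=5 t=26 v=5: → [21,28); WM=26
i=6 t=32 v=5: → [28,35); WM=32; [21,28) fires=3
i=7 t=6 v=8: DROP (t<32-1); WM=32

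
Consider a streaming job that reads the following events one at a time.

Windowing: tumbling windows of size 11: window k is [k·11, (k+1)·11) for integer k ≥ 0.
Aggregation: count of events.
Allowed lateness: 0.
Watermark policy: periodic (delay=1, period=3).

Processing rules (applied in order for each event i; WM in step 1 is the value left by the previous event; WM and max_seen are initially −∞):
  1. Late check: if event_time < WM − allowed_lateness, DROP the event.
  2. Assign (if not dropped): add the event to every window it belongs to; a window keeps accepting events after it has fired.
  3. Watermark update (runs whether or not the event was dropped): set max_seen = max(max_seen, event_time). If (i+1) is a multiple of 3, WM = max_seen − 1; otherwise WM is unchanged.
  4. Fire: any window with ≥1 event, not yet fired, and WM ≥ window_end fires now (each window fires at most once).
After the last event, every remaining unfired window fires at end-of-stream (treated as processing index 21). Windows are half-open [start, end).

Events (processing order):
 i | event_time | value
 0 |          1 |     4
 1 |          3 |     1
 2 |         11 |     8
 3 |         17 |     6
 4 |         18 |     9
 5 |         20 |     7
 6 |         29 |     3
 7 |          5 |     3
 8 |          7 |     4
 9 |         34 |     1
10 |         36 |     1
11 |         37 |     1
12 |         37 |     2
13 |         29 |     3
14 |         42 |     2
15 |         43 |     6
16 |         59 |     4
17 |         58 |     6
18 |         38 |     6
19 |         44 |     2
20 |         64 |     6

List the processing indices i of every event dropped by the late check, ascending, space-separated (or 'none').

7 8 13 18 19

i=0 t=1 v=4: → [0,11); WM=−∞
i=1 t=3 v=1: → [0,11); WM=−∞
i=2 t=11 v=8: → [11,22); WM=10
i=3 t=17 v=6: → [11,22); WM=10
i=4 t=18 v=9: → [11,22); WM=10
i=5 t=20 v=7: → [11,22); WM=19; [0,11) fires=2
i=6 t=29 v=3: → [22,33); WM=19
i=7 t=5 v=3: DROP (t<19-0); WM=19
i=8 t=7 v=4: DROP (t<19-0); WM=28; [11,22) fires=4
i=9 t=34 v=1: → [33,44); WM=28
i=10 t=36 v=1: → [33,44); WM=28
i=11 t=37 v=1: → [33,44); WM=36; [22,33) fires=1
i=12 t=37 v=2: → [33,44); WM=36
i=13 t=29 v=3: DROP (t<36-0); WM=36
i=14 t=42 v=2: → [33,44); WM=41
i=15 t=43 v=6: → [33,44); WM=41
i=16 t=59 v=4: → [55,66); WM=41
i=17 t=58 v=6: → [55,66); WM=58; [33,44) fires=6
i=18 t=38 v=6: DROP (t<58-0); WM=58
i=19 t=44 v=2: DROP (t<58-0); WM=58
i=20 t=64 v=6: → [55,66); WM=63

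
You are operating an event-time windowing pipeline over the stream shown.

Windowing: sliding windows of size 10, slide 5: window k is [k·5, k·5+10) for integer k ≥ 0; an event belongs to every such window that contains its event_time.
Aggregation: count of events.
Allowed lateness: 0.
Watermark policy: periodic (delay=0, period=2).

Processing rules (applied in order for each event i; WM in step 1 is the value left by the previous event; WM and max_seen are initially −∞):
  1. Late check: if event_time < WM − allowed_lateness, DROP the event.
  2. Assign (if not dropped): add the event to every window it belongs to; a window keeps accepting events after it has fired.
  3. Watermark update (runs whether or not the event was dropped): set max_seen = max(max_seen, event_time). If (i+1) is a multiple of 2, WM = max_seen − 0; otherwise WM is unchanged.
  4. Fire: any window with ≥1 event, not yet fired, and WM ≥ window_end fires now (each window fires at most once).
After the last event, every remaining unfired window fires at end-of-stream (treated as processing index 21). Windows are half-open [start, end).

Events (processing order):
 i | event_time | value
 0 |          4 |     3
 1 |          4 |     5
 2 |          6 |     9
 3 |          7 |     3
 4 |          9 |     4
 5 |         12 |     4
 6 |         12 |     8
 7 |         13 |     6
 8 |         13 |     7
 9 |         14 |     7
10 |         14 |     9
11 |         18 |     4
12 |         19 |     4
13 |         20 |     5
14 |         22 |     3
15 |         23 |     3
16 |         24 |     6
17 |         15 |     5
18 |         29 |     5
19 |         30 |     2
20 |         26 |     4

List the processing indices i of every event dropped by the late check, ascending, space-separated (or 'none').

17 20

i=0 t=4 v=3: → [0,10); WM=−∞
i=1 t=4 v=5: → [0,10); WM=4
i=2 t=6 v=9: → [5,15),[0,10); WM=4
i=3 t=7 v=3: → [5,15),[0,10); WM=7
i=4 t=9 v=4: → [5,15),[0,10); WM=7
i=5 t=12 v=4: → [10,20),[5,15); WM=12; [0,10) fires=5
i=6 t=12 v=8: → [10,20),[5,15); WM=12
i=7 t=13 v=6: → [10,20),[5,15); WM=13
i=8 t=13 v=7: → [10,20),[5,15); WM=13
i=9 t=14 v=7: → [10,20),[5,15); WM=14
i=10 t=14 v=9: → [10,20),[5,15); WM=14
i=11 t=18 v=4: → [15,25),[10,20); WM=18; [5,15) fires=9
i=12 t=19 v=4: → [15,25),[10,20); WM=18
i=13 t=20 v=5: → [20,30),[15,25); WM=20; [10,20) fires=8
i=14 t=22 v=3: → [20,30),[15,25); WM=20
i=15 t=23 v=3: → [20,30),[15,25); WM=23
i=16 t=24 v=6: → [20,30),[15,25); WM=23
i=17 t=15 v=5: DROP (t<23-0); WM=24
i=18 t=29 v=5: → [25,35),[20,30); WM=24
i=19 t=30 v=2: → [30,40),[25,35); WM=30; [15,25) fires=6 [20,30) fires=5
i=20 t=26 v=4: DROP (t<30-0); WM=30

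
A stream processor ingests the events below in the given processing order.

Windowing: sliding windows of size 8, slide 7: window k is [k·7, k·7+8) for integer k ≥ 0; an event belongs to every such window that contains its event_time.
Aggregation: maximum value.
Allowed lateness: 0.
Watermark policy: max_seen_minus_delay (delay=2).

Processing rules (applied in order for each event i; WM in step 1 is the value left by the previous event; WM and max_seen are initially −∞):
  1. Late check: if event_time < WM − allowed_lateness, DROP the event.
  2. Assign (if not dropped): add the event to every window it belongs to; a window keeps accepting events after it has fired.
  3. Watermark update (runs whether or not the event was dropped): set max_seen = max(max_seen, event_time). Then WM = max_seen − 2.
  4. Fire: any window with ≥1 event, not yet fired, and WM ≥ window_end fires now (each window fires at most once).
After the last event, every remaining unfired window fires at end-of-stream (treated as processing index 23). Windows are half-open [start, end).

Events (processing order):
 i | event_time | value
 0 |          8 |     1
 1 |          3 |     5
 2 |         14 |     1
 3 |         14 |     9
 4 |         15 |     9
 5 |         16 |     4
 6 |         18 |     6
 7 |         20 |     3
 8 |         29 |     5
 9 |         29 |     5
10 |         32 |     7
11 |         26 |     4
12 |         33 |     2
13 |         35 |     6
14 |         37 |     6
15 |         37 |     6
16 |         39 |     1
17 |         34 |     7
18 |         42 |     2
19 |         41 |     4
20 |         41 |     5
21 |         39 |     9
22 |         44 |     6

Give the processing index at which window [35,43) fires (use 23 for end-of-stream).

23

i=0 t=8 v=1: → [7,15); WM=6
i=1 t=3 v=5: DROP (t<6-0); WM=6
i=2 t=14 v=1: → [14,22),[7,15); WM=12
i=3 t=14 v=9: → [14,22),[7,15); WM=12
i=4 t=15 v=9: → [14,22); WM=13
i=5 t=16 v=4: → [14,22); WM=14
i=6 t=18 v=6: → [14,22); WM=16; [7,15) fires=9
i=7 t=20 v=3: → [14,22); WM=18
i=8 t=29 v=5: → [28,36); WM=27; [14,22) fires=9
i=9 t=29 v=5: → [28,36); WM=27
i=10 t=32 v=7: → [28,36); WM=30
i=11 t=26 v=4: DROP (t<30-0); WM=30
i=12 t=33 v=2: → [28,36); WM=31
i=13 t=35 v=6: → [35,43),[28,36); WM=33
i=14 t=37 v=6: → [35,43); WM=35
i=15 t=37 v=6: → [35,43); WM=35
i=16 t=39 v=1: → [35,43); WM=37; [28,36) fires=7
i=17 t=34 v=7: DROP (t<37-0); WM=37
i=18 t=42 v=2: → [42,50),[35,43); WM=40
i=19 t=41 v=4: → [35,43); WM=40
i=20 t=41 v=5: → [35,43); WM=40
i=21 t=39 v=9: DROP (t<40-0); WM=40
i=22 t=44 v=6: → [42,50); WM=42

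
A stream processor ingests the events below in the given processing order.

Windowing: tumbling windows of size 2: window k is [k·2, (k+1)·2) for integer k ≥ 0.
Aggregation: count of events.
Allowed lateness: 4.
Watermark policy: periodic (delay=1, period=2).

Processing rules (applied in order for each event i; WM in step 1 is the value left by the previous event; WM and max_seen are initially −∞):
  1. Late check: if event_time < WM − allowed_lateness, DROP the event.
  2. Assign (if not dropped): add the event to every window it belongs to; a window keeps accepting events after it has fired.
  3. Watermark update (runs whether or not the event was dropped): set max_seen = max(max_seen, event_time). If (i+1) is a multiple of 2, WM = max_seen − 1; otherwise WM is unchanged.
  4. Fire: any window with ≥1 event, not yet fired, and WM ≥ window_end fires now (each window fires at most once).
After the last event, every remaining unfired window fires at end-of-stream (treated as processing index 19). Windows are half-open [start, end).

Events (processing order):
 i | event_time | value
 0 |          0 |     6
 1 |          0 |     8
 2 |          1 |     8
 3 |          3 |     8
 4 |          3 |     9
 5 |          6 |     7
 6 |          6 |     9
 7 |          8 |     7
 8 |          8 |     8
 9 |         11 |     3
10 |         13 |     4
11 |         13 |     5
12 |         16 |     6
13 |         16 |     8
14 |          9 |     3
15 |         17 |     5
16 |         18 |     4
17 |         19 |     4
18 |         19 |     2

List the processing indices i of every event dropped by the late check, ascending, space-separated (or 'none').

14

i=0 t=0 v=6: → [0,2); WM=−∞
i=1 t=0 v=8: → [0,2); WM=-1
i=2 t=1 v=8: → [0,2); WM=-1
i=3 t=3 v=8: → [2,4); WM=2; [0,2) fires=3
i=4 t=3 v=9: → [2,4); WM=2
i=5 t=6 v=7: → [6,8); WM=5; [2,4) fires=2
i=6 t=6 v=9: → [6,8); WM=5
i=7 t=8 v=7: → [8,10); WM=7
i=8 t=8 v=8: → [8,10); WM=7
i=9 t=11 v=3: → [10,12); WM=10; [6,8) fires=2 [8,10) fires=2
i=10 t=13 v=4: → [12,14); WM=10
i=11 t=13 v=5: → [12,14); WM=12; [10,12) fires=1
i=12 t=16 v=6: → [16,18); WM=12
i=13 t=16 v=8: → [16,18); WM=15; [12,14) fires=2
i=14 t=9 v=3: DROP (t<15-4); WM=15
i=15 t=17 v=5: → [16,18); WM=16
i=16 t=18 v=4: → [18,20); WM=16
i=17 t=19 v=4: → [18,20); WM=18; [16,18) fires=3
i=18 t=19 v=2: → [18,20); WM=18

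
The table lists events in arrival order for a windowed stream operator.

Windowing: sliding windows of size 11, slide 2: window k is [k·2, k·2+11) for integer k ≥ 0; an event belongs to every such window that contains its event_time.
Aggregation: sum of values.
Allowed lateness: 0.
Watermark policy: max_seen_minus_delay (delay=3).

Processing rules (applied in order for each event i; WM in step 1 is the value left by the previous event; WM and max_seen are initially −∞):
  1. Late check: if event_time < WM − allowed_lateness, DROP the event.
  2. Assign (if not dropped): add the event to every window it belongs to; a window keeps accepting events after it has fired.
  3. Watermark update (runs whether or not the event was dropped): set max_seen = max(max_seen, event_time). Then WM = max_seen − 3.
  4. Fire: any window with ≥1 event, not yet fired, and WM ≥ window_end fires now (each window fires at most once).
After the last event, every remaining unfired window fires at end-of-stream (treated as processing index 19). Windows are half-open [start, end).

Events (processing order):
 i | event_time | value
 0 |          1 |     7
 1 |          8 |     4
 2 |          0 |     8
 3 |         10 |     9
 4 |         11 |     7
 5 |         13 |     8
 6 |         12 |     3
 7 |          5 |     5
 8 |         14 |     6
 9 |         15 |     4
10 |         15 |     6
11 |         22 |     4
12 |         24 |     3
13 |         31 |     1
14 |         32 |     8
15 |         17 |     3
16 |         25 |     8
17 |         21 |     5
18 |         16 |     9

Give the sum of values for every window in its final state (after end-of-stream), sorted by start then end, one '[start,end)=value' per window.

[0,11)=20 [2,13)=23 [4,15)=37 [6,17)=47 [8,19)=47 [10,21)=43 [12,23)=31 [14,25)=23 [16,27)=7 [18,29)=7 [20,31)=7 [22,33)=16 [24,35)=12 [26,37)=9 [28,39)=9 [30,41)=9 [32,43)=8

i=0 t=1 v=7: → [0,11); WM=-2
i=1 t=8 v=4: → [8,19),[6,17),[4,15),[2,13),[0,11); WM=5
i=2 t=0 v=8: DROP (t<5-0); WM=5
i=3 t=10 v=9: → [10,21),[8,19),[6,17),[4,15),[2,13),[0,11); WM=7
i=4 t=11 v=7: → [10,21),[8,19),[6,17),[4,15),[2,13); WM=8
i=5 t=13 v=8: → [12,23),[10,21),[8,19),[6,17),[4,15); WM=10
i=6 t=12 v=3: → [12,23),[10,21),[8,19),[6,17),[4,15),[2,13); WM=10
i=7 t=5 v=5: DROP (t<10-0); WM=10
i=8 t=14 v=6: → [14,25),[12,23),[10,21),[8,19),[6,17),[4,15); WM=11; [0,11) fires=20
i=9 t=15 v=4: → [14,25),[12,23),[10,21),[8,19),[6,17); WM=12
i=10 t=15 v=6: → [14,25),[12,23),[10,21),[8,19),[6,17); WM=12
i=11 t=22 v=4: → [22,33),[20,31),[18,29),[16,27),[14,25),[12,23); WM=19; [2,13) fires=23 [4,15) fires=37 [6,17) fires=47 [8,19) fires=47
i=12 t=24 v=3: → [24,35),[22,33),[20,31),[18,29),[16,27),[14,25); WM=21; [10,21) fires=43
i=13 t=31 v=1: → [30,41),[28,39),[26,37),[24,35),[22,33); WM=28; [12,23) fires=31 [14,25) fires=23 [16,27) fires=7
i=14 t=32 v=8: → [32,43),[30,41),[28,39),[26,37),[24,35),[22,33); WM=29; [18,29) fires=7
i=15 t=17 v=3: DROP (t<29-0); WM=29
i=16 t=25 v=8: DROP (t<29-0); WM=29
i=17 t=21 v=5: DROP (t<29-0); WM=29
i=18 t=16 v=9: DROP (t<29-0); WM=29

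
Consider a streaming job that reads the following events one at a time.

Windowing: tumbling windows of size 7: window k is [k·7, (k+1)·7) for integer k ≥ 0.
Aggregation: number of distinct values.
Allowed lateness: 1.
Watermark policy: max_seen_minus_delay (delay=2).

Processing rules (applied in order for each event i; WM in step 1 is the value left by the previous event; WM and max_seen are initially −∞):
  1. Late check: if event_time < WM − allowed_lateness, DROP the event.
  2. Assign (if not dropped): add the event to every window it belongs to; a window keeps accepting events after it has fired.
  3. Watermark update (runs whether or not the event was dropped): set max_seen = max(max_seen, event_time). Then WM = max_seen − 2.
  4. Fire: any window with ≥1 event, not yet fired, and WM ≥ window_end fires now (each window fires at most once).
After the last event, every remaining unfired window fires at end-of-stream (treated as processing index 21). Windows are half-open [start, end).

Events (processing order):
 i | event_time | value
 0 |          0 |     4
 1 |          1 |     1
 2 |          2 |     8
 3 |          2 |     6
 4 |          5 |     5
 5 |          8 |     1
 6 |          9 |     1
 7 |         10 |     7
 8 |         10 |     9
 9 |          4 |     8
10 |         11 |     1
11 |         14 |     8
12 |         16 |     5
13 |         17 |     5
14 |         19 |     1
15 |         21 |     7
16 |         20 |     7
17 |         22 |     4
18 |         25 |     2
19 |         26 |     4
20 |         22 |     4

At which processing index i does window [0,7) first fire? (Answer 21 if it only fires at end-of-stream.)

6

i=0 t=0 v=4: → [0,7); WM=-2
i=1 t=1 v=1: → [0,7); WM=-1
i=2 t=2 v=8: → [0,7); WM=0
i=3 t=2 v=6: → [0,7); WM=0
i=4 t=5 v=5: → [0,7); WM=3
i=5 t=8 v=1: → [7,14); WM=6
i=6 t=9 v=1: → [7,14); WM=7; [0,7) fires=5
i=7 t=10 v=7: → [7,14); WM=8
i=8 t=10 v=9: → [7,14); WM=8
i=9 t=4 v=8: DROP (t<8-1); WM=8
i=10 t=11 v=1: → [7,14); WM=9
i=11 t=14 v=8: → [14,21); WM=12
i=12 t=16 v=5: → [14,21); WM=14; [7,14) fires=3
i=13 t=17 v=5: → [14,21); WM=15
i=14 t=19 v=1: → [14,21); WM=17
i=15 t=21 v=7: → [21,28); WM=19
i=16 t=20 v=7: → [14,21); WM=19
i=17 t=22 v=4: → [21,28); WM=20
i=18 t=25 v=2: → [21,28); WM=23; [14,21) fires=4
i=19 t=26 v=4: → [21,28); WM=24
i=20 t=22 v=4: DROP (t<24-1); WM=24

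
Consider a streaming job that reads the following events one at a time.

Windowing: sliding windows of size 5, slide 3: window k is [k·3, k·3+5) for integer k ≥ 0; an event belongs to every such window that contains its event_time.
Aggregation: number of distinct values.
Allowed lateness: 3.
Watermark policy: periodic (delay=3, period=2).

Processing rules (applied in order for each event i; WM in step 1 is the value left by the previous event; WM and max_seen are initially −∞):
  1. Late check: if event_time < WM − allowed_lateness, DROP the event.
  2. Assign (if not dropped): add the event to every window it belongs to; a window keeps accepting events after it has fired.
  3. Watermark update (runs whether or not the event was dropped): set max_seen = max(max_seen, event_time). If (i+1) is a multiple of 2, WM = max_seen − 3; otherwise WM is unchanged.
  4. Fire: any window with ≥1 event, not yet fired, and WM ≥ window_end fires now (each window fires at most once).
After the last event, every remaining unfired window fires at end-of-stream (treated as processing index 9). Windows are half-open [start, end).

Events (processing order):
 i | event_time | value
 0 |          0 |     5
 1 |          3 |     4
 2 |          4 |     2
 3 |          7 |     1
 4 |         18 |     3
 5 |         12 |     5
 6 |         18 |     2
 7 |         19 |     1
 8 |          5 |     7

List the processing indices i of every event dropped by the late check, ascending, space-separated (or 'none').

i=0 t=0 v=5: → [0,5); WM=−∞
i=1 t=3 v=4: → [3,8),[0,5); WM=0
i=2 t=4 v=2: → [3,8),[0,5); WM=0
i=3 t=7 v=1: → [6,11),[3,8); WM=4
i=4 t=18 v=3: → [18,23),[15,20); WM=4
i=5 t=12 v=5: → [12,17),[9,14); WM=15; [0,5) fires=3 [3,8) fires=3 [6,11) fires=1 [9,14) fires=1
i=6 t=18 v=2: → [18,23),[15,20); WM=15
i=7 t=19 v=1: → [18,23),[15,20); WM=16
i=8 t=5 v=7: DROP (t<16-3); WM=16

8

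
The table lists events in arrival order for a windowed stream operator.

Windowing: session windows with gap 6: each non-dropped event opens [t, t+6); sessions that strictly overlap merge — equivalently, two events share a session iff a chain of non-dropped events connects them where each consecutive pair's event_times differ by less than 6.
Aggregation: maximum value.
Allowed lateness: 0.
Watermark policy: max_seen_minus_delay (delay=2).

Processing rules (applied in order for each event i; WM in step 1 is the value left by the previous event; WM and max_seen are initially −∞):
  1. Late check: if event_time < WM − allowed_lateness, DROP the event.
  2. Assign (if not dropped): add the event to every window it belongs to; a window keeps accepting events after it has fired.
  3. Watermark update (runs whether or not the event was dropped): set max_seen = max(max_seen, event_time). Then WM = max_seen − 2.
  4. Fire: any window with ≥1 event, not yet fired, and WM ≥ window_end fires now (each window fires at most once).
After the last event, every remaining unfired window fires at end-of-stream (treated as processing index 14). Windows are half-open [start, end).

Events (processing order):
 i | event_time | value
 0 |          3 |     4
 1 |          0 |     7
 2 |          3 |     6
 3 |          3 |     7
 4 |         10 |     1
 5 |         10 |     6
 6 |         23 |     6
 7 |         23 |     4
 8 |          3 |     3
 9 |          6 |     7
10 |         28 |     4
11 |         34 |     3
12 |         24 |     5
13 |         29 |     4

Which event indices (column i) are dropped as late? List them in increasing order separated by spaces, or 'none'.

1 8 9 12 13

i=0 t=3 v=4: → [3,9); WM=1
i=1 t=0 v=7: DROP (t<1-0); WM=1
i=2 t=3 v=6: → [3,9); WM=1
i=3 t=3 v=7: → [3,9); WM=1
i=4 t=10 v=1: → [10,16); WM=8
i=5 t=10 v=6: → [10,16); WM=8
i=6 t=23 v=6: → [23,29); WM=21
i=7 t=23 v=4: → [23,29); WM=21
i=8 t=3 v=3: DROP (t<21-0); WM=21
i=9 t=6 v=7: DROP (t<21-0); WM=21
i=10 t=28 v=4: → [23,34); WM=26
i=11 t=34 v=3: → [34,40); WM=32
i=12 t=24 v=5: DROP (t<32-0); WM=32
i=13 t=29 v=4: DROP (t<32-0); WM=32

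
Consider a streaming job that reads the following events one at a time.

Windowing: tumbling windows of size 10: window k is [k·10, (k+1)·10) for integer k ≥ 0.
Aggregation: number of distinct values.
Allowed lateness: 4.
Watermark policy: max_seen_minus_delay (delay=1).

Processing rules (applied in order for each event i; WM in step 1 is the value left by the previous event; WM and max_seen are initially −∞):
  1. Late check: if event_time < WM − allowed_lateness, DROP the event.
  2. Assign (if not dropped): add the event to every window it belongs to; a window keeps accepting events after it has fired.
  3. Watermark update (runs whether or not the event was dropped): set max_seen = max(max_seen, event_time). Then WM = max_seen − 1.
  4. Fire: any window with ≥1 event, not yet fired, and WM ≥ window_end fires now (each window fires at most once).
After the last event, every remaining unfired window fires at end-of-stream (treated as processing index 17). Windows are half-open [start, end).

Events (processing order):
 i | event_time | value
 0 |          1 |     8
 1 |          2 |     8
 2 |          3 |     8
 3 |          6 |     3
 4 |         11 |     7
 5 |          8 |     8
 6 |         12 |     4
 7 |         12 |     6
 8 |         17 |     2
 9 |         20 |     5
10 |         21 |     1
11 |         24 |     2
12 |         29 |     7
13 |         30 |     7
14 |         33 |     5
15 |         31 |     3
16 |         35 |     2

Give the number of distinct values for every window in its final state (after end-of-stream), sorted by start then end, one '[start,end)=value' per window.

i=0 t=1 v=8: → [0,10); WM=0
i=1 t=2 v=8: → [0,10); WM=1
i=2 t=3 v=8: → [0,10); WM=2
i=3 t=6 v=3: → [0,10); WM=5
i=4 t=11 v=7: → [10,20); WM=10; [0,10) fires=2
i=5 t=8 v=8: → [0,10); WM=10
i=6 t=12 v=4: → [10,20); WM=11
i=7 t=12 v=6: → [10,20); WM=11
i=8 t=17 v=2: → [10,20); WM=16
i=9 t=20 v=5: → [20,30); WM=19
i=10 t=21 v=1: → [20,30); WM=20; [10,20) fires=4
i=11 t=24 v=2: → [20,30); WM=23
i=12 t=29 v=7: → [20,30); WM=28
i=13 t=30 v=7: → [30,40); WM=29
i=14 t=33 v=5: → [30,40); WM=32; [20,30) fires=4
i=15 t=31 v=3: → [30,40); WM=32
i=16 t=35 v=2: → [30,40); WM=34

[0,10)=2 [10,20)=4 [20,30)=4 [30,40)=4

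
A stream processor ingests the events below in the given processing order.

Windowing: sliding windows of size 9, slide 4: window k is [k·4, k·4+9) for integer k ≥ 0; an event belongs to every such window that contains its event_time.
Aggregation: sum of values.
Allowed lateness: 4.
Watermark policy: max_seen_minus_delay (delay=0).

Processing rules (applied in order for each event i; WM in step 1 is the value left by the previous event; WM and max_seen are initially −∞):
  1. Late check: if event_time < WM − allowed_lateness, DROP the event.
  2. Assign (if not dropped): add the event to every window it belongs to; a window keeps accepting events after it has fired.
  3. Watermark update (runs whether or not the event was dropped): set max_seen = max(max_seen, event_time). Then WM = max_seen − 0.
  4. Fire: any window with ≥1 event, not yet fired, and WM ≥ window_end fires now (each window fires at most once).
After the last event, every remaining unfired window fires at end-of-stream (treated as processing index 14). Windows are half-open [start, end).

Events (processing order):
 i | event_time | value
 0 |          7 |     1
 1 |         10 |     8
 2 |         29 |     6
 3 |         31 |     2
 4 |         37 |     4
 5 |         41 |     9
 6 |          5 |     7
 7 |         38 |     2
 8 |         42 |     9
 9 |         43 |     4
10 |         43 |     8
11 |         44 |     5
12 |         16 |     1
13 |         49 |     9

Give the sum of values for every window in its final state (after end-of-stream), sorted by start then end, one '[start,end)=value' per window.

[0,9)=1 [4,13)=9 [8,17)=8 [24,33)=8 [28,37)=8 [32,41)=6 [36,45)=41 [40,49)=35 [44,53)=14 [48,57)=9

i=0 t=7 v=1: → [4,13),[0,9); WM=7
i=1 t=10 v=8: → [8,17),[4,13); WM=10; [0,9) fires=1
i=2 t=29 v=6: → [28,37),[24,33); WM=29; [4,13) fires=9 [8,17) fires=8
i=3 t=31 v=2: → [28,37),[24,33); WM=31
i=4 t=37 v=4: → [36,45),[32,41); WM=37; [24,33) fires=8 [28,37) fires=8
i=5 t=41 v=9: → [40,49),[36,45); WM=41; [32,41) fires=4
i=6 t=5 v=7: DROP (t<41-4); WM=41
i=7 t=38 v=2: → [36,45),[32,41); WM=41
i=8 t=42 v=9: → [40,49),[36,45); WM=42
i=9 t=43 v=4: → [40,49),[36,45); WM=43
i=10 t=43 v=8: → [40,49),[36,45); WM=43
i=11 t=44 v=5: → [44,53),[40,49),[36,45); WM=44
i=12 t=16 v=1: DROP (t<44-4); WM=44
i=13 t=49 v=9: → [48,57),[44,53); WM=49; [36,45) fires=41 [40,49) fires=35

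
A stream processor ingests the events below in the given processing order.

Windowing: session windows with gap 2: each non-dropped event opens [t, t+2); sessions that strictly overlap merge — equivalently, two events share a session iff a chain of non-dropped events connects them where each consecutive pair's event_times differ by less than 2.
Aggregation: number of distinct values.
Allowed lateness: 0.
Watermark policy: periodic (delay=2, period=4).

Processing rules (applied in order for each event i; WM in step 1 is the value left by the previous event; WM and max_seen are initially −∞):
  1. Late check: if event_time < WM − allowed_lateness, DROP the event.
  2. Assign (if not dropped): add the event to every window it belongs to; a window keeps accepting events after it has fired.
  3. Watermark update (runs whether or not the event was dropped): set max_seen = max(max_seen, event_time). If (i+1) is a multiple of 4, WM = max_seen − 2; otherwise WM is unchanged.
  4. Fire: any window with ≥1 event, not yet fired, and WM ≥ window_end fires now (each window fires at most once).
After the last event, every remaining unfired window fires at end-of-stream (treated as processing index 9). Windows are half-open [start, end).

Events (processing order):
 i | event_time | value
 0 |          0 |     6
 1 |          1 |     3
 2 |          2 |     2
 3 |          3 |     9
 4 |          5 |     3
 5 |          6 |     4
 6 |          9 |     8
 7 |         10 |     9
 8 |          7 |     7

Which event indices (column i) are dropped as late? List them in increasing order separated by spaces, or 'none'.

8

i=0 t=0 v=6: → [0,2); WM=−∞
i=1 t=1 v=3: → [0,3); WM=−∞
i=2 t=2 v=2: → [0,4); WM=−∞
i=3 t=3 v=9: → [0,5); WM=1
i=4 t=5 v=3: → [5,7); WM=1
i=5 t=6 v=4: → [5,8); WM=1
i=6 t=9 v=8: → [9,11); WM=1
i=7 t=10 v=9: → [9,12); WM=8
i=8 t=7 v=7: DROP (t<8-0); WM=8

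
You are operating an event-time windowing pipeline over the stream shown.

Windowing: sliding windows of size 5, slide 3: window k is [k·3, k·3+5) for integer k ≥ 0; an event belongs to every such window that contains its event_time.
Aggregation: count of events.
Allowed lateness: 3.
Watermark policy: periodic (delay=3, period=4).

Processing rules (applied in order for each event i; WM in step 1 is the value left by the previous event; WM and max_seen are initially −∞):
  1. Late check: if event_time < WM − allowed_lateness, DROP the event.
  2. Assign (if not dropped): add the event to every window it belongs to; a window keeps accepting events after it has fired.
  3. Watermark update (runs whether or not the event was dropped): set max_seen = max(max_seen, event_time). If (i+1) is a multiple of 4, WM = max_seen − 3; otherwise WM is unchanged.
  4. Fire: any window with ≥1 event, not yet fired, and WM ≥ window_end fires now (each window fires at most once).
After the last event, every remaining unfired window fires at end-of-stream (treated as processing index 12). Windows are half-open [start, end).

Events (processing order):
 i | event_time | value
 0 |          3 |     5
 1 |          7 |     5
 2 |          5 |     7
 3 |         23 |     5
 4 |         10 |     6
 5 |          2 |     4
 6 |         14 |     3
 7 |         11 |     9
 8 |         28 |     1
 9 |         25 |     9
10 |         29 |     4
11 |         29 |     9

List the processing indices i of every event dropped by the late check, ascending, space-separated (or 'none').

4 5 6 7

i=0 t=3 v=5: → [3,8),[0,5); WM=−∞
i=1 t=7 v=5: → [6,11),[3,8); WM=−∞
i=2 t=5 v=7: → [3,8); WM=−∞
i=3 t=23 v=5: → [21,26); WM=20; [0,5) fires=1 [3,8) fires=3 [6,11) fires=1
i=4 t=10 v=6: DROP (t<20-3); WM=20
i=5 t=2 v=4: DROP (t<20-3); WM=20
i=6 t=14 v=3: DROP (t<20-3); WM=20
i=7 t=11 v=9: DROP (t<20-3); WM=20
i=8 t=28 v=1: → [27,32),[24,29); WM=20
i=9 t=25 v=9: → [24,29),[21,26); WM=20
i=10 t=29 v=4: → [27,32); WM=20
i=11 t=29 v=9: → [27,32); WM=26; [21,26) fires=2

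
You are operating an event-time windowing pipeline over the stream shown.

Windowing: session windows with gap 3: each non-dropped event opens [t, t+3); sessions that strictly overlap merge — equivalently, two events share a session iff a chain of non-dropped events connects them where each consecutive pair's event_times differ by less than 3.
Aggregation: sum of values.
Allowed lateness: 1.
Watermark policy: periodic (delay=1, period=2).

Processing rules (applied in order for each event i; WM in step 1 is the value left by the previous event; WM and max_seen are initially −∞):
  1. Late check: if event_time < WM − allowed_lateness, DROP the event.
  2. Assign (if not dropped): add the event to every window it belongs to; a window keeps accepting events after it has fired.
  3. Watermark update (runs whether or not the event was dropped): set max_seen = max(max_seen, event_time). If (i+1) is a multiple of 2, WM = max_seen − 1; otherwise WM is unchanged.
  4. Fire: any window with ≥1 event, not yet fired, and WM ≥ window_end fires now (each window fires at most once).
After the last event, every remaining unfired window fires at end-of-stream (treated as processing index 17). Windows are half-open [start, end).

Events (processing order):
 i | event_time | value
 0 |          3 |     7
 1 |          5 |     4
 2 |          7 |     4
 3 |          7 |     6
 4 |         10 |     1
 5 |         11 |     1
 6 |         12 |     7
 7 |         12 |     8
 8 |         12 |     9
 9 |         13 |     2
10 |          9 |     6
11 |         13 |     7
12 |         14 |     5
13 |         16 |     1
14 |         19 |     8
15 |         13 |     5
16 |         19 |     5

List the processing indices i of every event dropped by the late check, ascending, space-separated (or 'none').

i=0 t=3 v=7: → [3,6); WM=−∞
i=1 t=5 v=4: → [3,8); WM=4
i=2 t=7 v=4: → [3,10); WM=4
i=3 t=7 v=6: → [3,10); WM=6
i=4 t=10 v=1: → [10,13); WM=6
i=5 t=11 v=1: → [10,14); WM=10
i=6 t=12 v=7: → [10,15); WM=10
i=7 t=12 v=8: → [10,15); WM=11
i=8 t=12 v=9: → [10,15); WM=11
i=9 t=13 v=2: → [10,16); WM=12
i=10 t=9 v=6: DROP (t<12-1); WM=12
i=11 t=13 v=7: → [10,16); WM=12
i=12 t=14 v=5: → [10,17); WM=12
i=13 t=16 v=1: → [10,19); WM=15
i=14 t=19 v=8: → [19,22); WM=15
i=15 t=13 v=5: DROP (t<15-1); WM=18
i=16 t=19 v=5: → [19,22); WM=18

10 15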